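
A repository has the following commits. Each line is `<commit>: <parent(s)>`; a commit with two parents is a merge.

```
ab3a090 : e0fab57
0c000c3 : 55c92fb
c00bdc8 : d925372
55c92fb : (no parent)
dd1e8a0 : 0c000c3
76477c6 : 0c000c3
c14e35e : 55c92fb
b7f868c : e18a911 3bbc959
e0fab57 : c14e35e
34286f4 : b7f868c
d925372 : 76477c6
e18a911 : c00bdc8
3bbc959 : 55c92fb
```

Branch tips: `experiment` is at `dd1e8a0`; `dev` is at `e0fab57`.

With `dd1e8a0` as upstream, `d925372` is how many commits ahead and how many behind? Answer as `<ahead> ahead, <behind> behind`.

Reachable from d925372: {0c000c3, 55c92fb, 76477c6, d925372}.
Reachable from dd1e8a0: {0c000c3, 55c92fb, dd1e8a0}.
Only in d925372's history (ahead): {76477c6, d925372} — 2.
Only in dd1e8a0's history (behind): {dd1e8a0} — 1.

2 ahead, 1 behind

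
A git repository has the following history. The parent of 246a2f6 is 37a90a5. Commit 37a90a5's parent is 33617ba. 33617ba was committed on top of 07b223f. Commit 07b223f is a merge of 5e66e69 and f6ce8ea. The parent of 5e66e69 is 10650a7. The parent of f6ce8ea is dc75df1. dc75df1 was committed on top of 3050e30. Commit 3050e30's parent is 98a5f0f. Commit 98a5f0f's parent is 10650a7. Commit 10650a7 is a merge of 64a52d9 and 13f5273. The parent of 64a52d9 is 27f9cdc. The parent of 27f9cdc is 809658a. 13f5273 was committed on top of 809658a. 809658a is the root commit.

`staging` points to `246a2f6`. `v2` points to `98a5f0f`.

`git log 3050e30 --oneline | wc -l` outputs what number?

Walking parent pointers from 3050e30: reachable set = {10650a7, 13f5273, 27f9cdc, 3050e30, 64a52d9, 809658a, 98a5f0f}.
That is 7 commits.

7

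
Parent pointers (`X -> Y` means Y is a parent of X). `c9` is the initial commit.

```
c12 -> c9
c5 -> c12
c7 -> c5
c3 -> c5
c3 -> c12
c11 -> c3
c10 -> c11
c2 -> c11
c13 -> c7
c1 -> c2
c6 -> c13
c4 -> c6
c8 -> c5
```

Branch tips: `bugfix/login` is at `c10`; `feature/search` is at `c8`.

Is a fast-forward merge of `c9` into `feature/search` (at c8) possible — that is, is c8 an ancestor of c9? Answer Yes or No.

No

A fast-forward from c8 to c9 is possible iff c8 is an ancestor of c9.
Ancestors of c9: {c9}.
c8 is not among them, so fast-forward is not possible.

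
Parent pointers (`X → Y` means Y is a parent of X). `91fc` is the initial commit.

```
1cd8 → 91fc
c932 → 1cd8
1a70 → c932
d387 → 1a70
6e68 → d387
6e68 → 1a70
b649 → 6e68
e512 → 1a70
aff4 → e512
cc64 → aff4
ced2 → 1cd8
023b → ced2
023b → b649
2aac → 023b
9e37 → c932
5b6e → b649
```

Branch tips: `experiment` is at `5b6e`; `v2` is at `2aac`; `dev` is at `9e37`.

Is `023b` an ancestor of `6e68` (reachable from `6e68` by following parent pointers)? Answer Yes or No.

No

Ancestors of 6e68: {1a70, 1cd8, 6e68, 91fc, c932, d387}.
023b is not in that set, so it is not an ancestor of 6e68.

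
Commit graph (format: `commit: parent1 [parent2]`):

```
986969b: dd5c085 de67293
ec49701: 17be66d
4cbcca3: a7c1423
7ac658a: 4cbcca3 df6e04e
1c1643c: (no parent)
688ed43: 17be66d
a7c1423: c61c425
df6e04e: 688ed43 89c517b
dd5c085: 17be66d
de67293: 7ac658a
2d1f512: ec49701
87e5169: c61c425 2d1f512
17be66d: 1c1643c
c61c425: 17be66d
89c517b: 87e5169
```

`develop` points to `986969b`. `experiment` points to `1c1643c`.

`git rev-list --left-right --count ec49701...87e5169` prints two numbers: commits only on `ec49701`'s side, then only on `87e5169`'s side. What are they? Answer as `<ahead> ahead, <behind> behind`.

Reachable from ec49701: {17be66d, 1c1643c, ec49701}.
Reachable from 87e5169: {17be66d, 1c1643c, 2d1f512, 87e5169, c61c425, ec49701}.
Only in ec49701's history (ahead): {} — 0.
Only in 87e5169's history (behind): {2d1f512, 87e5169, c61c425} — 3.

0 ahead, 3 behind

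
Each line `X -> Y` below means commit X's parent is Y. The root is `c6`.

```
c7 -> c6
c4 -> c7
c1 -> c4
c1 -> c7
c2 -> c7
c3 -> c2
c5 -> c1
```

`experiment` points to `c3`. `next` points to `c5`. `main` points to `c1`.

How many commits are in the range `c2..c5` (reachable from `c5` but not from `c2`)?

3

Reachable from c5: {c1, c4, c5, c6, c7}.
Reachable from c2: {c2, c6, c7}.
In c5's history but not c2's: {c1, c4, c5} — 3 commits.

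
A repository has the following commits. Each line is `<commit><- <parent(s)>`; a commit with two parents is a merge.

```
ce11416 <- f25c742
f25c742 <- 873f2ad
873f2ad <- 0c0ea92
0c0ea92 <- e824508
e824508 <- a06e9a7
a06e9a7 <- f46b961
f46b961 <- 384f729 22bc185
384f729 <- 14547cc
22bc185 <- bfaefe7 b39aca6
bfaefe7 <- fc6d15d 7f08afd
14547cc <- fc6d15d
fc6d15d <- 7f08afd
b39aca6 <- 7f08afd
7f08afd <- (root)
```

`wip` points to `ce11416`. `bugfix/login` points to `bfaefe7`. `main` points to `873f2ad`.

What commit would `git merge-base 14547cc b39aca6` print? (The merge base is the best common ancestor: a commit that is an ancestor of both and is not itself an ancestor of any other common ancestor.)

Ancestors of 14547cc: {14547cc, 7f08afd, fc6d15d}.
Ancestors of b39aca6: {7f08afd, b39aca6}.
Common ancestors: {7f08afd}.
The only common ancestor is 7f08afd, so it is the merge base.

7f08afd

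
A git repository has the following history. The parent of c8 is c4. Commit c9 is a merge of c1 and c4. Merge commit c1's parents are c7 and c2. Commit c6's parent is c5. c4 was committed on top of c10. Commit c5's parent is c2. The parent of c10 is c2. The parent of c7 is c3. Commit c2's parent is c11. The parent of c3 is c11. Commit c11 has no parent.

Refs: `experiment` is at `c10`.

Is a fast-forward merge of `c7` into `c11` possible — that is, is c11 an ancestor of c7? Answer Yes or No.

A fast-forward from c11 to c7 is possible iff c11 is an ancestor of c7.
Ancestors of c7: {c11, c3, c7}.
c11 is among them, so fast-forward is possible.

Yes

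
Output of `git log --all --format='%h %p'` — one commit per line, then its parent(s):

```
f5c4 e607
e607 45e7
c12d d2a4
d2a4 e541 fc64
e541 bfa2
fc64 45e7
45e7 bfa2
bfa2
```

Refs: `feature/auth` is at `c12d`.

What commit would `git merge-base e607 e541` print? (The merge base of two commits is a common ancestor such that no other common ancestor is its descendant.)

bfa2

Ancestors of e607: {45e7, bfa2, e607}.
Ancestors of e541: {bfa2, e541}.
Common ancestors: {bfa2}.
The only common ancestor is bfa2, so it is the merge base.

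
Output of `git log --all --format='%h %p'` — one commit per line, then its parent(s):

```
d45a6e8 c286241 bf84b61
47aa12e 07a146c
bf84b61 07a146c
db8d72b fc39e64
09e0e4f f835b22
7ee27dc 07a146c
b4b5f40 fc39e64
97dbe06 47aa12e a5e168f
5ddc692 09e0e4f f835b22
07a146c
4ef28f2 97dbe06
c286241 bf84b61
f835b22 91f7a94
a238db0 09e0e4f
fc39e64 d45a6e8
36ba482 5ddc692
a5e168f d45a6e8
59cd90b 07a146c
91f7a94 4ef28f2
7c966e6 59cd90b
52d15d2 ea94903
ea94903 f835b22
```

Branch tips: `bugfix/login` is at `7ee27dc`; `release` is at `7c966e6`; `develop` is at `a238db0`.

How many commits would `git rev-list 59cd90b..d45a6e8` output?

Reachable from d45a6e8: {07a146c, bf84b61, c286241, d45a6e8}.
Reachable from 59cd90b: {07a146c, 59cd90b}.
In d45a6e8's history but not 59cd90b's: {bf84b61, c286241, d45a6e8} — 3 commits.

3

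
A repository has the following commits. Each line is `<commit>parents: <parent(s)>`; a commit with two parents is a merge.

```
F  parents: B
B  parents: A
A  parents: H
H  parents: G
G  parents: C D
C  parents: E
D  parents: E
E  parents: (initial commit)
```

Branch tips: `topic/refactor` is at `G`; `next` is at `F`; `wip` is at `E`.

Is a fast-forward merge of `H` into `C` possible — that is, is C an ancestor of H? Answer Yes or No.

Yes

A fast-forward from C to H is possible iff C is an ancestor of H.
Ancestors of H: {C, D, E, G, H}.
C is among them, so fast-forward is possible.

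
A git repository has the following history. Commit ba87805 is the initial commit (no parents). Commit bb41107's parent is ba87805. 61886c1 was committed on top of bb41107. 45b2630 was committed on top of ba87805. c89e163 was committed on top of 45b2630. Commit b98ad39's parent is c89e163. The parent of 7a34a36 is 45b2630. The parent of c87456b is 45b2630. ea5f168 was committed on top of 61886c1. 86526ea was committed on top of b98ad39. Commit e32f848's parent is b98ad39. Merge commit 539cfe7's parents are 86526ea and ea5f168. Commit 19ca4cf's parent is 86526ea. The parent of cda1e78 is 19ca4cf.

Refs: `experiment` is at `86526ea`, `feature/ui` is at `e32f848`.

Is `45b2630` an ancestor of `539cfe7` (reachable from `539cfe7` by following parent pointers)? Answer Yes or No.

Yes

Ancestors of 539cfe7 (commits reachable by following parents): {45b2630, 539cfe7, 61886c1, 86526ea, b98ad39, ba87805, bb41107, c89e163, ea5f168}.
45b2630 is in that set, so it is an ancestor of 539cfe7.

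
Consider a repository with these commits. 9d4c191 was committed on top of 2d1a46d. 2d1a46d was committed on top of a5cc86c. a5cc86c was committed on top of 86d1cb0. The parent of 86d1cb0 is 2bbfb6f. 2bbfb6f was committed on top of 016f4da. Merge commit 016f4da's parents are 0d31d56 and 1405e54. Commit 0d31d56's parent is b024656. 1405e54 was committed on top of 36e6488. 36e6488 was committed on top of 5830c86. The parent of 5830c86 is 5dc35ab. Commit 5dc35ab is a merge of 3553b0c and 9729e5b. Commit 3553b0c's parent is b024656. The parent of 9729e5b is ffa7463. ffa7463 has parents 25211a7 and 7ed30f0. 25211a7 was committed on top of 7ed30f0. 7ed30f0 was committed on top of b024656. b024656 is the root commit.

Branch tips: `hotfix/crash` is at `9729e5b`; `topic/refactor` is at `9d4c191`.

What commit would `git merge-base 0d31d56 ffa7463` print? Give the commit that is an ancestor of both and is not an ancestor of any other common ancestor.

b024656

Ancestors of 0d31d56: {0d31d56, b024656}.
Ancestors of ffa7463: {25211a7, 7ed30f0, b024656, ffa7463}.
Common ancestors: {b024656}.
The only common ancestor is b024656, so it is the merge base.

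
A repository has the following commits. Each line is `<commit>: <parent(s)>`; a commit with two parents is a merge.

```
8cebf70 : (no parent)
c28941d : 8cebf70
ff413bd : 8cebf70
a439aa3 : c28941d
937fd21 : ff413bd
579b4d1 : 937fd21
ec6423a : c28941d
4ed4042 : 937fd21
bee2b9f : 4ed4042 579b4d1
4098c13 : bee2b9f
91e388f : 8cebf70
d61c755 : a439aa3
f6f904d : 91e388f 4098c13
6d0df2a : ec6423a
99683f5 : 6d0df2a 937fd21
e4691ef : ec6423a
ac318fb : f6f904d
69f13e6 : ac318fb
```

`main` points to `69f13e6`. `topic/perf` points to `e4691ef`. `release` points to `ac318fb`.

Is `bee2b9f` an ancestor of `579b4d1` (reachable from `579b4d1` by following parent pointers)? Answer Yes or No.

No

Ancestors of 579b4d1: {579b4d1, 8cebf70, 937fd21, ff413bd}.
bee2b9f is not in that set, so it is not an ancestor of 579b4d1.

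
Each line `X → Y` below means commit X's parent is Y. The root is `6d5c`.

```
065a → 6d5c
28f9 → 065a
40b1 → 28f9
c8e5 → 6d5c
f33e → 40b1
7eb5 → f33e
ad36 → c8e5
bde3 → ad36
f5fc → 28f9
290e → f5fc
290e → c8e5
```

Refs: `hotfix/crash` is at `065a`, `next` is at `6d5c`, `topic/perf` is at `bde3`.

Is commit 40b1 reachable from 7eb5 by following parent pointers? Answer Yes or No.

Yes

Ancestors of 7eb5 (commits reachable by following parents): {065a, 28f9, 40b1, 6d5c, 7eb5, f33e}.
40b1 is in that set, so it is an ancestor of 7eb5.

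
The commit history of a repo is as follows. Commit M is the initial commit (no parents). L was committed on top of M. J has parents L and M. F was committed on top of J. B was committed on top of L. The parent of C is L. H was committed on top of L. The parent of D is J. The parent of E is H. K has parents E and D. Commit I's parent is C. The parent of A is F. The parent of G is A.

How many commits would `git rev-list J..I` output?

Reachable from I: {C, I, L, M}.
Reachable from J: {J, L, M}.
In I's history but not J's: {C, I} — 2 commits.

2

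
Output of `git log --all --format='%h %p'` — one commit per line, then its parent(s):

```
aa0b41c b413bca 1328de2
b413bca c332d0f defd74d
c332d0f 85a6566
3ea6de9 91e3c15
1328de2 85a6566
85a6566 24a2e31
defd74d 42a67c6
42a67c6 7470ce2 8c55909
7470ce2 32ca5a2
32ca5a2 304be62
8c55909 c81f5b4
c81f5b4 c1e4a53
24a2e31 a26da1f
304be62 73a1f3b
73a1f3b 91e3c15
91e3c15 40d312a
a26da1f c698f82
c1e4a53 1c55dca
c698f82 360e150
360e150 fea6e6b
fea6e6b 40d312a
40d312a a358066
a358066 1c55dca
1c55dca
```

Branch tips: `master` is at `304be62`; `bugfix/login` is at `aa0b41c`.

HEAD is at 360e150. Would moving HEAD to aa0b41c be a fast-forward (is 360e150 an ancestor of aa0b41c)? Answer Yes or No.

A fast-forward from 360e150 to aa0b41c is possible iff 360e150 is an ancestor of aa0b41c.
Ancestors of aa0b41c: {1328de2, 1c55dca, 24a2e31, 304be62, 32ca5a2, 360e150, 40d312a, 42a67c6, 73a1f3b, 7470ce2, 85a6566, 8c55909, 91e3c15, a26da1f, a358066, aa0b41c, b413bca, c1e4a53, c332d0f, c698f82, c81f5b4, defd74d, fea6e6b}.
360e150 is among them, so fast-forward is possible.

Yes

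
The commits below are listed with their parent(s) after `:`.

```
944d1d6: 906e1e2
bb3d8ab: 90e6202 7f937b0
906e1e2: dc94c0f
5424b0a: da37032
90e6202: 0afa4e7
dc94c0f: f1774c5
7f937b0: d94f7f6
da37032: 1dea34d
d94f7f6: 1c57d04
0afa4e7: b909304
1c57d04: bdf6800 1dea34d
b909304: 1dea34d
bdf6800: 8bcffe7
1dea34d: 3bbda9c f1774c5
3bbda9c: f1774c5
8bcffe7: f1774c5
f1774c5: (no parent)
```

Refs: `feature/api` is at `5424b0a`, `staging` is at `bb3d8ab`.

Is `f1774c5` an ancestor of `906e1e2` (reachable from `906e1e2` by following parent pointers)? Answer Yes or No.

Ancestors of 906e1e2 (commits reachable by following parents): {906e1e2, dc94c0f, f1774c5}.
f1774c5 is in that set, so it is an ancestor of 906e1e2.

Yes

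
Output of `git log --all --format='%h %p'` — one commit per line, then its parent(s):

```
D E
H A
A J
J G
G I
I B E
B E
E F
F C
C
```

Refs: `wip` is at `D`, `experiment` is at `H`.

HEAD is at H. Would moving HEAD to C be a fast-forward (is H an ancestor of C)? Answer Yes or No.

A fast-forward from H to C is possible iff H is an ancestor of C.
Ancestors of C: {C}.
H is not among them, so fast-forward is not possible.

No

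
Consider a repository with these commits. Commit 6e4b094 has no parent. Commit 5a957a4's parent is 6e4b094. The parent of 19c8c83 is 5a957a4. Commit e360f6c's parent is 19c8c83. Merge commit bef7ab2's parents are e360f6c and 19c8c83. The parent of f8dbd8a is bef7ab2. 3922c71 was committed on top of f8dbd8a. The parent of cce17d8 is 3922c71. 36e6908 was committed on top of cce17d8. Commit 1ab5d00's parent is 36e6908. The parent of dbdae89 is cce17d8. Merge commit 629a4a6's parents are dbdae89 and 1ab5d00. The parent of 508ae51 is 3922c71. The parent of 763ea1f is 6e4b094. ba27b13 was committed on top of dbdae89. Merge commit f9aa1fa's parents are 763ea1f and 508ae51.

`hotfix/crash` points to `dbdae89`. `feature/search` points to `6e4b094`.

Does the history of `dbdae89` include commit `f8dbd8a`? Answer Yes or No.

Yes

Ancestors of dbdae89 (commits reachable by following parents): {19c8c83, 3922c71, 5a957a4, 6e4b094, bef7ab2, cce17d8, dbdae89, e360f6c, f8dbd8a}.
f8dbd8a is in that set, so it is an ancestor of dbdae89.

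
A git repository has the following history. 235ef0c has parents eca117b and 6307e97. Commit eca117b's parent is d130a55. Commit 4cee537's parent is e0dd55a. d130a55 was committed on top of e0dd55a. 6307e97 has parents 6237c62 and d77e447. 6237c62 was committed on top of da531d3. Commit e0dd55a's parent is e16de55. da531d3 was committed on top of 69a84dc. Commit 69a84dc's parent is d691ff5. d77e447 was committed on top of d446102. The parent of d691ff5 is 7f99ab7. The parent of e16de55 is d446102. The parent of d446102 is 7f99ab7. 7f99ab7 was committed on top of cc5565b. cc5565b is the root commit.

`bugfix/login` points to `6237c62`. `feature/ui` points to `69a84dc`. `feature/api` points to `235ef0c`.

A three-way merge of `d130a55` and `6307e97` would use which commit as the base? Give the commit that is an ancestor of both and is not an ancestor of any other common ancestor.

Ancestors of d130a55: {7f99ab7, cc5565b, d130a55, d446102, e0dd55a, e16de55}.
Ancestors of 6307e97: {6237c62, 6307e97, 69a84dc, 7f99ab7, cc5565b, d446102, d691ff5, d77e447, da531d3}.
Common ancestors: {7f99ab7, cc5565b, d446102}.
Among these, d446102 is not an ancestor of any other common ancestor — it is the merge base.

d446102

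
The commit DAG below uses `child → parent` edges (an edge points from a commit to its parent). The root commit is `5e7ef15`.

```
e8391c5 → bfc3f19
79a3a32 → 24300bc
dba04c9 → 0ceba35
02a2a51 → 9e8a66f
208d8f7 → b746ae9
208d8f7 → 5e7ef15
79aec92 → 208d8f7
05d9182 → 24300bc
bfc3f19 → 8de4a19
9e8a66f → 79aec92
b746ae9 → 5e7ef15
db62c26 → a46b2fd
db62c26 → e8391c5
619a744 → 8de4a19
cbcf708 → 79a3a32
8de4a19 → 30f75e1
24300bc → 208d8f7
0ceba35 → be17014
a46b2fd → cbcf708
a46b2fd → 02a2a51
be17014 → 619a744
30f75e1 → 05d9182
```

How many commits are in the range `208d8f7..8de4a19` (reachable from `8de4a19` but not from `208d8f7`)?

4

Reachable from 8de4a19: {05d9182, 208d8f7, 24300bc, 30f75e1, 5e7ef15, 8de4a19, b746ae9}.
Reachable from 208d8f7: {208d8f7, 5e7ef15, b746ae9}.
In 8de4a19's history but not 208d8f7's: {05d9182, 24300bc, 30f75e1, 8de4a19} — 4 commits.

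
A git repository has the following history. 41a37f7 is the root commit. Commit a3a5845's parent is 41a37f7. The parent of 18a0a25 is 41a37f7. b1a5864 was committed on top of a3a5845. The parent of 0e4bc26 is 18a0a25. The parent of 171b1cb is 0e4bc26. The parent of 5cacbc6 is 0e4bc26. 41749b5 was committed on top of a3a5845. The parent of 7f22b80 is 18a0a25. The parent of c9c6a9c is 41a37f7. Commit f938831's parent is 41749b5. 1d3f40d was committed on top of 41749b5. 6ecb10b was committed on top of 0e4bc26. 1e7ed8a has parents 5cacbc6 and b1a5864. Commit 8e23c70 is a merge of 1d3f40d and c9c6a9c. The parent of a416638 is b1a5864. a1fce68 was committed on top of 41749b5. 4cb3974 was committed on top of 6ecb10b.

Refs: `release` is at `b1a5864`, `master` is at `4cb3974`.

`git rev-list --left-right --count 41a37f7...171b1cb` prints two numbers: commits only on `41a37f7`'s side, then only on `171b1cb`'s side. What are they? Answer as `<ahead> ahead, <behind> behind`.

0 ahead, 3 behind

Reachable from 41a37f7: {41a37f7}.
Reachable from 171b1cb: {0e4bc26, 171b1cb, 18a0a25, 41a37f7}.
Only in 41a37f7's history (ahead): {} — 0.
Only in 171b1cb's history (behind): {0e4bc26, 171b1cb, 18a0a25} — 3.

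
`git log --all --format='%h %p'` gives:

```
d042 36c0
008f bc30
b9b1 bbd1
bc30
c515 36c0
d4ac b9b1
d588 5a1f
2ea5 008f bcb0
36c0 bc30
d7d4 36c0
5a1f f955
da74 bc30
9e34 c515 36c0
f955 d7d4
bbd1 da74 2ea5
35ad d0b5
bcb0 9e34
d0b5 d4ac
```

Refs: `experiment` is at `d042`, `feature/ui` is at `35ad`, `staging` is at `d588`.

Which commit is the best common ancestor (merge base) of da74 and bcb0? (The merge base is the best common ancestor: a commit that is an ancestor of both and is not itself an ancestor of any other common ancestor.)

bc30

Ancestors of da74: {bc30, da74}.
Ancestors of bcb0: {36c0, 9e34, bc30, bcb0, c515}.
Common ancestors: {bc30}.
The only common ancestor is bc30, so it is the merge base.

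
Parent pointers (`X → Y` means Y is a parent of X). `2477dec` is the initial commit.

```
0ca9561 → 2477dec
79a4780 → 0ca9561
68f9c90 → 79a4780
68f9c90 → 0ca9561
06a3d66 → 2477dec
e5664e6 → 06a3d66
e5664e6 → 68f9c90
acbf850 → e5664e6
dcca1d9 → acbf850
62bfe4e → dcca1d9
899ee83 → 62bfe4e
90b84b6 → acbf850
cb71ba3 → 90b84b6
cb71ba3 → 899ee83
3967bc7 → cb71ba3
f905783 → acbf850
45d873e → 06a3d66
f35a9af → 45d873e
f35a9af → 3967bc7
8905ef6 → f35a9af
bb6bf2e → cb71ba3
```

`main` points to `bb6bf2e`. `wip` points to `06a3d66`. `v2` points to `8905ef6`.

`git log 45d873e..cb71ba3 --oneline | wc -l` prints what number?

10

Reachable from cb71ba3: {06a3d66, 0ca9561, 2477dec, 62bfe4e, 68f9c90, 79a4780, 899ee83, 90b84b6, acbf850, cb71ba3, dcca1d9, e5664e6}.
Reachable from 45d873e: {06a3d66, 2477dec, 45d873e}.
In cb71ba3's history but not 45d873e's: {0ca9561, 62bfe4e, 68f9c90, 79a4780, 899ee83, 90b84b6, acbf850, cb71ba3, dcca1d9, e5664e6} — 10 commits.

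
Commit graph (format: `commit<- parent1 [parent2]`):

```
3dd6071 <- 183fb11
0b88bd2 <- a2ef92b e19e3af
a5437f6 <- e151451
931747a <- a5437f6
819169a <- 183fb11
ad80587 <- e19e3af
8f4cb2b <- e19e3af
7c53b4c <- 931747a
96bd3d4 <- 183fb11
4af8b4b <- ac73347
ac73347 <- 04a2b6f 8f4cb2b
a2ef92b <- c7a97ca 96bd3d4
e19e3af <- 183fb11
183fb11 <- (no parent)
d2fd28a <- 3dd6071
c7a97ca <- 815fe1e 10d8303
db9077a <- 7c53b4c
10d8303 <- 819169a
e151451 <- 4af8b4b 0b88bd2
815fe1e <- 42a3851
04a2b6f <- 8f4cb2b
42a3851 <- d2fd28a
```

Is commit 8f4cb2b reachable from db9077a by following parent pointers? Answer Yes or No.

Ancestors of db9077a (commits reachable by following parents): {04a2b6f, 0b88bd2, 10d8303, 183fb11, 3dd6071, 42a3851, 4af8b4b, 7c53b4c, 815fe1e, 819169a, 8f4cb2b, 931747a, 96bd3d4, a2ef92b, a5437f6, ac73347, c7a97ca, d2fd28a, db9077a, e151451, e19e3af}.
8f4cb2b is in that set, so it is an ancestor of db9077a.

Yes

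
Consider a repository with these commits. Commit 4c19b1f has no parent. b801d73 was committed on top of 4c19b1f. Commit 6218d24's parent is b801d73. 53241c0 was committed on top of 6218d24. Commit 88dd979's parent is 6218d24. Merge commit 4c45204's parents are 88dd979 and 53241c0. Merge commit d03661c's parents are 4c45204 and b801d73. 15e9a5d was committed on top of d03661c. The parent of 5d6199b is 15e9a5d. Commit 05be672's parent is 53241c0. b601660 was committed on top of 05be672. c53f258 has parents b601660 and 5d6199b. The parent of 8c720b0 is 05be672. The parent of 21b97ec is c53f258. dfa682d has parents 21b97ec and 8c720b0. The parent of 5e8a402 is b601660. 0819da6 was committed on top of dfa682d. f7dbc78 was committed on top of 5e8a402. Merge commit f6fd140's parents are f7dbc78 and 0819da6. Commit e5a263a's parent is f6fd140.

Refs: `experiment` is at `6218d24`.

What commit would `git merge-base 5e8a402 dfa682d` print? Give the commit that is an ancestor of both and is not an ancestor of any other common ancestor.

b601660

Ancestors of 5e8a402: {05be672, 4c19b1f, 53241c0, 5e8a402, 6218d24, b601660, b801d73}.
Ancestors of dfa682d: {05be672, 15e9a5d, 21b97ec, 4c19b1f, 4c45204, 53241c0, 5d6199b, 6218d24, 88dd979, 8c720b0, b601660, b801d73, c53f258, d03661c, dfa682d}.
Common ancestors: {05be672, 4c19b1f, 53241c0, 6218d24, b601660, b801d73}.
Among these, b601660 is not an ancestor of any other common ancestor — it is the merge base.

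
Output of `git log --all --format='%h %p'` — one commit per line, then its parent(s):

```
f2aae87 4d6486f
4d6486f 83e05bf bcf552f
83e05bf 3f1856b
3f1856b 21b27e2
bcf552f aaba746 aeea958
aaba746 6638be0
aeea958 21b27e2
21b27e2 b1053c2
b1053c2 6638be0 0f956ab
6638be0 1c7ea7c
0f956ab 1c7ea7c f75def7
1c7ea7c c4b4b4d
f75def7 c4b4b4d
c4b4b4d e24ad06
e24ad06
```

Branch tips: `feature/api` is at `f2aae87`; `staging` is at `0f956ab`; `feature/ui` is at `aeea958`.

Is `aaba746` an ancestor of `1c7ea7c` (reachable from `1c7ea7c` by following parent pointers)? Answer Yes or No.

Ancestors of 1c7ea7c: {1c7ea7c, c4b4b4d, e24ad06}.
aaba746 is not in that set, so it is not an ancestor of 1c7ea7c.

No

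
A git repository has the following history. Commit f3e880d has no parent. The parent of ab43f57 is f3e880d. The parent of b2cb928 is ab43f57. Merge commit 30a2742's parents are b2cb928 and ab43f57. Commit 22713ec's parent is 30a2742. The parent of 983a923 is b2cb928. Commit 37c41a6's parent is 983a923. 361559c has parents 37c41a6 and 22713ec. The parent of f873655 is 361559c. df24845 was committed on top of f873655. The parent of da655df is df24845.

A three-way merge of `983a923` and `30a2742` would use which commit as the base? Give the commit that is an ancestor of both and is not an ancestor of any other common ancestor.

b2cb928

Ancestors of 983a923: {983a923, ab43f57, b2cb928, f3e880d}.
Ancestors of 30a2742: {30a2742, ab43f57, b2cb928, f3e880d}.
Common ancestors: {ab43f57, b2cb928, f3e880d}.
Among these, b2cb928 is not an ancestor of any other common ancestor — it is the merge base.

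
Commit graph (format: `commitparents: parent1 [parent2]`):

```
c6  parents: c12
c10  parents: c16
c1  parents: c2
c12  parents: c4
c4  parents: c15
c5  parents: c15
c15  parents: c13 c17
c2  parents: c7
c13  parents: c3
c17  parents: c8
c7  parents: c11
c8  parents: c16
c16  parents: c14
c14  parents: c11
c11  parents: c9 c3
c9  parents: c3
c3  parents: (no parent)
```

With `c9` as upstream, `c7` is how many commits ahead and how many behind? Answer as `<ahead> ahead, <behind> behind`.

2 ahead, 0 behind

Reachable from c7: {c11, c3, c7, c9}.
Reachable from c9: {c3, c9}.
Only in c7's history (ahead): {c11, c7} — 2.
Only in c9's history (behind): {} — 0.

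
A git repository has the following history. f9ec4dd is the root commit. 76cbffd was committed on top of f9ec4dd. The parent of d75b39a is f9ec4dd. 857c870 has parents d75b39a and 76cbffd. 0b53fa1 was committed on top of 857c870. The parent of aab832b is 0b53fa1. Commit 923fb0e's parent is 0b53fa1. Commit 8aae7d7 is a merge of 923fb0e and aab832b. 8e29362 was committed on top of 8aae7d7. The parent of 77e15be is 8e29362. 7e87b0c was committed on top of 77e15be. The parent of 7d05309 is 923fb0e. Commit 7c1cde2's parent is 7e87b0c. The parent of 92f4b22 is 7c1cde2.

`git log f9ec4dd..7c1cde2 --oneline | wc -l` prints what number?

Reachable from 7c1cde2: {0b53fa1, 76cbffd, 77e15be, 7c1cde2, 7e87b0c, 857c870, 8aae7d7, 8e29362, 923fb0e, aab832b, d75b39a, f9ec4dd}.
Reachable from f9ec4dd: {f9ec4dd}.
In 7c1cde2's history but not f9ec4dd's: {0b53fa1, 76cbffd, 77e15be, 7c1cde2, 7e87b0c, 857c870, 8aae7d7, 8e29362, 923fb0e, aab832b, d75b39a} — 11 commits.

11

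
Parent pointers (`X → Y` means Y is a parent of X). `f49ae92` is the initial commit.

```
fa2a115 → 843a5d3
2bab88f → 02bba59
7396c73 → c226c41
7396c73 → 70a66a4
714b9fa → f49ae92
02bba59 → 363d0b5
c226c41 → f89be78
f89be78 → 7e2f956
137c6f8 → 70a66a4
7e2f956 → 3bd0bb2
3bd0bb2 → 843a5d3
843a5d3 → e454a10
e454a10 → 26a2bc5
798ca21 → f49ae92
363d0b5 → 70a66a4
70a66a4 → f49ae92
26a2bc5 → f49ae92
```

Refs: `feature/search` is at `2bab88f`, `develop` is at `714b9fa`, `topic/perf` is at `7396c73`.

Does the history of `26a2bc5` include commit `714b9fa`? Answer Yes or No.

No

Ancestors of 26a2bc5: {26a2bc5, f49ae92}.
714b9fa is not in that set, so it is not an ancestor of 26a2bc5.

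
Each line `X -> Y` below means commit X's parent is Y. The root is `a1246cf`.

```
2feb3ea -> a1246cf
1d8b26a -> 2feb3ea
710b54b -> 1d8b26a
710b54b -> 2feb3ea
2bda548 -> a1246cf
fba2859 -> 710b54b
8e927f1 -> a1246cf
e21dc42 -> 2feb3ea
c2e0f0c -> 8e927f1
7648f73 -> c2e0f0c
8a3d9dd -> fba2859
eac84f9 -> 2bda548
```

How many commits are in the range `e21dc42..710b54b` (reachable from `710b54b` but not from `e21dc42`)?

Reachable from 710b54b: {1d8b26a, 2feb3ea, 710b54b, a1246cf}.
Reachable from e21dc42: {2feb3ea, a1246cf, e21dc42}.
In 710b54b's history but not e21dc42's: {1d8b26a, 710b54b} — 2 commits.

2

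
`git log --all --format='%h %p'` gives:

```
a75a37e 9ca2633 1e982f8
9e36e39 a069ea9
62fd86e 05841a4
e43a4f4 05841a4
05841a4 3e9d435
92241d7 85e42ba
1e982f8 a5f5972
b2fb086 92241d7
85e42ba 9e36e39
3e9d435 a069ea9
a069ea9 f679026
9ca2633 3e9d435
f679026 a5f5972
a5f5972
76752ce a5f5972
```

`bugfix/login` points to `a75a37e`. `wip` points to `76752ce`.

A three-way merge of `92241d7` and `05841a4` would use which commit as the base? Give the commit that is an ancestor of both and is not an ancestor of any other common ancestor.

a069ea9

Ancestors of 92241d7: {85e42ba, 92241d7, 9e36e39, a069ea9, a5f5972, f679026}.
Ancestors of 05841a4: {05841a4, 3e9d435, a069ea9, a5f5972, f679026}.
Common ancestors: {a069ea9, a5f5972, f679026}.
Among these, a069ea9 is not an ancestor of any other common ancestor — it is the merge base.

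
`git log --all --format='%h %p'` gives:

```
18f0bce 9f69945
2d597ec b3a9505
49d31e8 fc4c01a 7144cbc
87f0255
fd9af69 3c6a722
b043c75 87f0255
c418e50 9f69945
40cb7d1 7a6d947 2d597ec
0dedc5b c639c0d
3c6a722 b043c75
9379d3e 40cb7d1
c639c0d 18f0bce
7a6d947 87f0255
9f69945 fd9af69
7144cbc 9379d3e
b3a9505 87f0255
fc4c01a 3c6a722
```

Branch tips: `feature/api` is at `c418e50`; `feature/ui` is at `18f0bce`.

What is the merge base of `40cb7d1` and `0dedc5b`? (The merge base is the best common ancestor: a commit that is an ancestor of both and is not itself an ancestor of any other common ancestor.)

Ancestors of 40cb7d1: {2d597ec, 40cb7d1, 7a6d947, 87f0255, b3a9505}.
Ancestors of 0dedc5b: {0dedc5b, 18f0bce, 3c6a722, 87f0255, 9f69945, b043c75, c639c0d, fd9af69}.
Common ancestors: {87f0255}.
The only common ancestor is 87f0255, so it is the merge base.

87f0255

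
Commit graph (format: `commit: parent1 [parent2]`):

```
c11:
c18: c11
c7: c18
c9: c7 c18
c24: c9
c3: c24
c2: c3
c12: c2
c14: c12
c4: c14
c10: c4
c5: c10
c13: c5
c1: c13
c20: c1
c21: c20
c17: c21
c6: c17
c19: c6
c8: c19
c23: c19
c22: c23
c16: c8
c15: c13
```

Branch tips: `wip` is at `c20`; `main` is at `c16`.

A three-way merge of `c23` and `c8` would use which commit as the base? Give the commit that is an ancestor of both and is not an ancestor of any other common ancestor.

Ancestors of c23: {c1, c10, c11, c12, c13, c14, c17, c18, c19, c2, c20, c21, c23, c24, c3, c4, c5, c6, c7, c9}.
Ancestors of c8: {c1, c10, c11, c12, c13, c14, c17, c18, c19, c2, c20, c21, c24, c3, c4, c5, c6, c7, c8, c9}.
Common ancestors: {c1, c10, c11, c12, c13, c14, c17, c18, c19, c2, c20, c21, c24, c3, c4, c5, c6, c7, c9}.
Among these, c19 is not an ancestor of any other common ancestor — it is the merge base.

c19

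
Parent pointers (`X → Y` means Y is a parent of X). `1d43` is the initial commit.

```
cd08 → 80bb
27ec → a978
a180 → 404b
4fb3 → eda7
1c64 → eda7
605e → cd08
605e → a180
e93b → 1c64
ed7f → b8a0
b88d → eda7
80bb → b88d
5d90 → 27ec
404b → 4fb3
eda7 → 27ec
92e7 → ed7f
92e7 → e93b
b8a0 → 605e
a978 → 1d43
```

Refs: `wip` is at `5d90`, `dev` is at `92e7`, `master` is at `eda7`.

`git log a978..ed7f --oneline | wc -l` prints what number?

Reachable from ed7f: {1d43, 27ec, 404b, 4fb3, 605e, 80bb, a180, a978, b88d, b8a0, cd08, ed7f, eda7}.
Reachable from a978: {1d43, a978}.
In ed7f's history but not a978's: {27ec, 404b, 4fb3, 605e, 80bb, a180, b88d, b8a0, cd08, ed7f, eda7} — 11 commits.

11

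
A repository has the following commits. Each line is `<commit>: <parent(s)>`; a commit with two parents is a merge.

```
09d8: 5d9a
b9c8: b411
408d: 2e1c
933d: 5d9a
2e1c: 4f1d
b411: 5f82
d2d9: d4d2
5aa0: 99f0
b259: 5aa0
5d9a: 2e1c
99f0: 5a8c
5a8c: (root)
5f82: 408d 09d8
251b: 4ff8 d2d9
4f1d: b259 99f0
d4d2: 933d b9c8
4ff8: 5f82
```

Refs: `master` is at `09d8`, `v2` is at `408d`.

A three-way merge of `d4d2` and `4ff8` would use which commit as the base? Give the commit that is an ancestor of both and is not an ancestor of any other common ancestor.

5f82

Ancestors of d4d2: {09d8, 2e1c, 408d, 4f1d, 5a8c, 5aa0, 5d9a, 5f82, 933d, 99f0, b259, b411, b9c8, d4d2}.
Ancestors of 4ff8: {09d8, 2e1c, 408d, 4f1d, 4ff8, 5a8c, 5aa0, 5d9a, 5f82, 99f0, b259}.
Common ancestors: {09d8, 2e1c, 408d, 4f1d, 5a8c, 5aa0, 5d9a, 5f82, 99f0, b259}.
Among these, 5f82 is not an ancestor of any other common ancestor — it is the merge base.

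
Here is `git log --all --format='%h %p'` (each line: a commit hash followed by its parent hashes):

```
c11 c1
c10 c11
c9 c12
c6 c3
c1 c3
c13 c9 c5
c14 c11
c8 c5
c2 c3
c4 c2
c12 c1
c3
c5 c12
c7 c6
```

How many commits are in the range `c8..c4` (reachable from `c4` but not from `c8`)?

2

Reachable from c4: {c2, c3, c4}.
Reachable from c8: {c1, c12, c3, c5, c8}.
In c4's history but not c8's: {c2, c4} — 2 commits.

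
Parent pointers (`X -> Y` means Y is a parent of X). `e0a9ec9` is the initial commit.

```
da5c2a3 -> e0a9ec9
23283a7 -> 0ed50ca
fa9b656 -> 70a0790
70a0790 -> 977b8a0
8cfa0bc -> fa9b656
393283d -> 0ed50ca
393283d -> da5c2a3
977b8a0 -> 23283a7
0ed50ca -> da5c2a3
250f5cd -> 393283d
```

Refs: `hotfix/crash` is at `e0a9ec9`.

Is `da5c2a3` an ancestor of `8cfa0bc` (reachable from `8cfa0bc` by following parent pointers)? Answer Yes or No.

Ancestors of 8cfa0bc (commits reachable by following parents): {0ed50ca, 23283a7, 70a0790, 8cfa0bc, 977b8a0, da5c2a3, e0a9ec9, fa9b656}.
da5c2a3 is in that set, so it is an ancestor of 8cfa0bc.

Yes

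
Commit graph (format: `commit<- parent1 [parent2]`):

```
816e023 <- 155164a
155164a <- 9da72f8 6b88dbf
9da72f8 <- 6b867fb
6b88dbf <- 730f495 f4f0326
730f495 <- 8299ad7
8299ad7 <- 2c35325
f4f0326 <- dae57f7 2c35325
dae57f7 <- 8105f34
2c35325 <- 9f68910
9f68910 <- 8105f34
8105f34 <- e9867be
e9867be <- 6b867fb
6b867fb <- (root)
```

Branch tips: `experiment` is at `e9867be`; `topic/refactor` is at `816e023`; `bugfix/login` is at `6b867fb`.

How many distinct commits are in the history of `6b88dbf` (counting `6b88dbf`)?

10

Walking parent pointers from 6b88dbf: reachable set = {2c35325, 6b867fb, 6b88dbf, 730f495, 8105f34, 8299ad7, 9f68910, dae57f7, e9867be, f4f0326}.
That is 10 commits.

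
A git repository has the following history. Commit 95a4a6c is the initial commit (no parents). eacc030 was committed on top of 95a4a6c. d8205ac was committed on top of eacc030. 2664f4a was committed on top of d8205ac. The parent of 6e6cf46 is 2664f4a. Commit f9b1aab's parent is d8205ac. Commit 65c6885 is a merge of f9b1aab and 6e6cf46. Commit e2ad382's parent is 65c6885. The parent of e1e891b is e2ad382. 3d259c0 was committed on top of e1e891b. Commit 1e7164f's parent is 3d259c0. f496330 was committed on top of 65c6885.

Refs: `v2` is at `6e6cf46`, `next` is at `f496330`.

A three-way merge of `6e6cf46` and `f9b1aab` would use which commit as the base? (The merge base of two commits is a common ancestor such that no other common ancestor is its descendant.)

Ancestors of 6e6cf46: {2664f4a, 6e6cf46, 95a4a6c, d8205ac, eacc030}.
Ancestors of f9b1aab: {95a4a6c, d8205ac, eacc030, f9b1aab}.
Common ancestors: {95a4a6c, d8205ac, eacc030}.
Among these, d8205ac is not an ancestor of any other common ancestor — it is the merge base.

d8205ac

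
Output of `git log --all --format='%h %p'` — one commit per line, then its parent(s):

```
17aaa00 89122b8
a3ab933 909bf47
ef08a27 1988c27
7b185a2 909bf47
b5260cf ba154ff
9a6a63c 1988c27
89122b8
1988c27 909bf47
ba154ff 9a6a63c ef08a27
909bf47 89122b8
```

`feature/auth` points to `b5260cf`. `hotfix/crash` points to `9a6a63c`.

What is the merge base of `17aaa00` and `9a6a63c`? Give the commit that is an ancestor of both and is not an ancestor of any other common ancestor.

89122b8

Ancestors of 17aaa00: {17aaa00, 89122b8}.
Ancestors of 9a6a63c: {1988c27, 89122b8, 909bf47, 9a6a63c}.
Common ancestors: {89122b8}.
The only common ancestor is 89122b8, so it is the merge base.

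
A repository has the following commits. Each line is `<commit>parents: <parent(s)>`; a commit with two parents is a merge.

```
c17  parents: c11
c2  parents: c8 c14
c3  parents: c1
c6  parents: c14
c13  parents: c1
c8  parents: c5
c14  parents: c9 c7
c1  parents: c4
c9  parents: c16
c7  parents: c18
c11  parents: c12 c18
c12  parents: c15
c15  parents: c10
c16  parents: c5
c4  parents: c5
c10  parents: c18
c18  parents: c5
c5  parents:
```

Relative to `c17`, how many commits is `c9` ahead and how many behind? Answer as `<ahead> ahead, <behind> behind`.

2 ahead, 6 behind

Reachable from c9: {c16, c5, c9}.
Reachable from c17: {c10, c11, c12, c15, c17, c18, c5}.
Only in c9's history (ahead): {c16, c9} — 2.
Only in c17's history (behind): {c10, c11, c12, c15, c17, c18} — 6.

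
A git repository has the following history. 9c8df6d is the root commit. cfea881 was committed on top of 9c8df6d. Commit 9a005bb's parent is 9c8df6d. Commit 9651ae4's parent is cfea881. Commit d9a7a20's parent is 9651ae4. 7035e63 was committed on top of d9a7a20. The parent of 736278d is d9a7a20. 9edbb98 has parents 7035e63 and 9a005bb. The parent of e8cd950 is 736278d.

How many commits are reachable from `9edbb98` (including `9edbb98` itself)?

7

Walking parent pointers from 9edbb98: reachable set = {7035e63, 9651ae4, 9a005bb, 9c8df6d, 9edbb98, cfea881, d9a7a20}.
That is 7 commits.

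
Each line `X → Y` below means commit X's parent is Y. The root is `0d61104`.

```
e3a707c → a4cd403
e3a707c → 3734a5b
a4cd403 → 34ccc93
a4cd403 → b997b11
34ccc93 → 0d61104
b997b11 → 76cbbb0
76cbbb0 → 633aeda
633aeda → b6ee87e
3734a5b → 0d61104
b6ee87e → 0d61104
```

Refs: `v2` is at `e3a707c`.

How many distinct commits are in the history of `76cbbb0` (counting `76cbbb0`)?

Walking parent pointers from 76cbbb0: reachable set = {0d61104, 633aeda, 76cbbb0, b6ee87e}.
That is 4 commits.

4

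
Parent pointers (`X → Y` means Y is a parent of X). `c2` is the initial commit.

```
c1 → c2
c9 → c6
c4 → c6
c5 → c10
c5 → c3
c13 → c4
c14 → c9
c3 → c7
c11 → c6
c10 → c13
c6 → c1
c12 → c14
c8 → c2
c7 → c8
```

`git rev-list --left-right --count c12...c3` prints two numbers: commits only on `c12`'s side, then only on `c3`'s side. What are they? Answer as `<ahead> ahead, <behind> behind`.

Reachable from c12: {c1, c12, c14, c2, c6, c9}.
Reachable from c3: {c2, c3, c7, c8}.
Only in c12's history (ahead): {c1, c12, c14, c6, c9} — 5.
Only in c3's history (behind): {c3, c7, c8} — 3.

5 ahead, 3 behind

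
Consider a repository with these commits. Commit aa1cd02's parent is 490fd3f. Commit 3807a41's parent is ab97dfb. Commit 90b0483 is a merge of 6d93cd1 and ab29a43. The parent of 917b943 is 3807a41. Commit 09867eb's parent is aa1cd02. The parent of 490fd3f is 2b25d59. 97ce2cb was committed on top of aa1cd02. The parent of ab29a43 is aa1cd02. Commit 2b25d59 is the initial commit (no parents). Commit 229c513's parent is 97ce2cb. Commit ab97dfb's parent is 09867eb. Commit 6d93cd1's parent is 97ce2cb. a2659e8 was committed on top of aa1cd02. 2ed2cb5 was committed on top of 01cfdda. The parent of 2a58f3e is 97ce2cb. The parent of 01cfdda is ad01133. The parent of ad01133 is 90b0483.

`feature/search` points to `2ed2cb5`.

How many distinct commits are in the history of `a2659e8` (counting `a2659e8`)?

Walking parent pointers from a2659e8: reachable set = {2b25d59, 490fd3f, a2659e8, aa1cd02}.
That is 4 commits.

4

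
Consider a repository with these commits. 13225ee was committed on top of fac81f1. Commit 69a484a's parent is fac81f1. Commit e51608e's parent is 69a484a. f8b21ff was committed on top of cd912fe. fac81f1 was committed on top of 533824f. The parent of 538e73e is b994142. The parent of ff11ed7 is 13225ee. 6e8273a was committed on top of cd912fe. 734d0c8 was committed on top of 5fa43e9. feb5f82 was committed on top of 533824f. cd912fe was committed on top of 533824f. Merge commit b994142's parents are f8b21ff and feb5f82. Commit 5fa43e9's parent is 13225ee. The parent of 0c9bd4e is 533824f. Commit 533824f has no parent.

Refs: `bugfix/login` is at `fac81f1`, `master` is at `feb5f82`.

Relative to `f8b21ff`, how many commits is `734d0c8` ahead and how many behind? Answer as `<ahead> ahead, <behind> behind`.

4 ahead, 2 behind

Reachable from 734d0c8: {13225ee, 533824f, 5fa43e9, 734d0c8, fac81f1}.
Reachable from f8b21ff: {533824f, cd912fe, f8b21ff}.
Only in 734d0c8's history (ahead): {13225ee, 5fa43e9, 734d0c8, fac81f1} — 4.
Only in f8b21ff's history (behind): {cd912fe, f8b21ff} — 2.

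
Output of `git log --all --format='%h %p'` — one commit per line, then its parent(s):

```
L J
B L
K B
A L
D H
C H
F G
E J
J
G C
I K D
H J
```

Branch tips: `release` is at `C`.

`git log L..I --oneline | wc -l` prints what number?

5

Reachable from I: {B, D, H, I, J, K, L}.
Reachable from L: {J, L}.
In I's history but not L's: {B, D, H, I, K} — 5 commits.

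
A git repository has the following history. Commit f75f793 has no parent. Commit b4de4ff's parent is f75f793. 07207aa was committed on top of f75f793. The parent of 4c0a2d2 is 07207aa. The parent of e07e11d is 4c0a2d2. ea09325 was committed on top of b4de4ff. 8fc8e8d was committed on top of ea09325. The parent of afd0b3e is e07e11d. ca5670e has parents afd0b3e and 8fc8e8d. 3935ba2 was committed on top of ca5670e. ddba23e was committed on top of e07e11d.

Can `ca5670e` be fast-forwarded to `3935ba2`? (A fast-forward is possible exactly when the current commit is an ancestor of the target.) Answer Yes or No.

Yes

A fast-forward from ca5670e to 3935ba2 is possible iff ca5670e is an ancestor of 3935ba2.
Ancestors of 3935ba2: {07207aa, 3935ba2, 4c0a2d2, 8fc8e8d, afd0b3e, b4de4ff, ca5670e, e07e11d, ea09325, f75f793}.
ca5670e is among them, so fast-forward is possible.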